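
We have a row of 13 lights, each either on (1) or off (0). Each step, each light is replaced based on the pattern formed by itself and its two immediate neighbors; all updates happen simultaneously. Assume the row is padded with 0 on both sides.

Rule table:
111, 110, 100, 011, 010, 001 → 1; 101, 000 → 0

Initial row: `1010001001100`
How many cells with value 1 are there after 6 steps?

11

1011011111110
1011011111111
1011011111111  (fixed point — unchanged through step 6)
count of 1: 11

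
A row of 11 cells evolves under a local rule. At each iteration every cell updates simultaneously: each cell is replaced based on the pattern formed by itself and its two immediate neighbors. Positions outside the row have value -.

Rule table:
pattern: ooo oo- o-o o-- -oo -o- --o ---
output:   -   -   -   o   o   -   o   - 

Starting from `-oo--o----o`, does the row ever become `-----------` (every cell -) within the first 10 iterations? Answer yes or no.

oo-oo-o--o-
o--o---oo-o
-oo-o-oo---
oo----o-o--
o-o--o---o-
---oo-o-o-o
--oo-------
-oo-o------
oo---o-----
o-o-o-o----
iteration 10 is o-o-o-o----, still not uniform -

no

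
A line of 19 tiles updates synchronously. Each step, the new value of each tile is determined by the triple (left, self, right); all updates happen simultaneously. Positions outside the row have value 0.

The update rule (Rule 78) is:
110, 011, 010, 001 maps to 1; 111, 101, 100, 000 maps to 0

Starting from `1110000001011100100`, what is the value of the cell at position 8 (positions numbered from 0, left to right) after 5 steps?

1010000011010101100
1010000111010101100
1010001101010101100
1010011101010101100
1010110101010101100
position 8 holds 0

0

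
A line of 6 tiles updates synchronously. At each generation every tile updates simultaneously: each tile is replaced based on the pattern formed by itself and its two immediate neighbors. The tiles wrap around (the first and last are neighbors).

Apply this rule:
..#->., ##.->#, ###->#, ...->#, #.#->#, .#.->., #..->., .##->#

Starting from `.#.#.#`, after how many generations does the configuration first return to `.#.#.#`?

generation 1: #.#.#.
generation 2: .#.#.#

2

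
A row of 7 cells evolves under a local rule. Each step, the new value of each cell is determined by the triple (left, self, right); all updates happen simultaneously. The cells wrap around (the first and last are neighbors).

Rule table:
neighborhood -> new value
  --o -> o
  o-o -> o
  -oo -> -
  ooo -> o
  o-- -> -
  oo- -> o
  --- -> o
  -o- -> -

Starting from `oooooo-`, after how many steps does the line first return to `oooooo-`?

7

-oooooo
o-ooooo
oo-oooo
ooo-ooo
oooo-oo
ooooo-o
oooooo-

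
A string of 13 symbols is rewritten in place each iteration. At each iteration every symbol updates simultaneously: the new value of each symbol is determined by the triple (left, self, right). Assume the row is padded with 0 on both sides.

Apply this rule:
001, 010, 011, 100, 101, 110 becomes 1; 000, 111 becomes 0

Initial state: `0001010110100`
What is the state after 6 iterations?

1000011110001

iteration 1: 0011111111110
iteration 2: 0110000000011
iteration 3: 1111000000111
iteration 4: 1001100001101
iteration 5: 1111110011111
iteration 6: 1000011110001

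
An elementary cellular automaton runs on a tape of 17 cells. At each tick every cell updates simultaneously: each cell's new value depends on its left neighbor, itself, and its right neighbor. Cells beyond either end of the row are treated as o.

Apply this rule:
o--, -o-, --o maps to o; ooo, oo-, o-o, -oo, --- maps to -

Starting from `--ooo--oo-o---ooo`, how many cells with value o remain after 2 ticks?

tick 1: oo---oo---oo-o---
tick 2: --o-o--o-o---oo-o
count of o: 7

7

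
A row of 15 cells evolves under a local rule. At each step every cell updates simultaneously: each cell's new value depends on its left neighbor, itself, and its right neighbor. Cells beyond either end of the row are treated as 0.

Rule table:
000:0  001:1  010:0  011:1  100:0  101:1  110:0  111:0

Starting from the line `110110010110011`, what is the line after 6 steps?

010110011000000

101100101100110
011001011001100
110010110011000
100101100110000
001011001100000
010110011000000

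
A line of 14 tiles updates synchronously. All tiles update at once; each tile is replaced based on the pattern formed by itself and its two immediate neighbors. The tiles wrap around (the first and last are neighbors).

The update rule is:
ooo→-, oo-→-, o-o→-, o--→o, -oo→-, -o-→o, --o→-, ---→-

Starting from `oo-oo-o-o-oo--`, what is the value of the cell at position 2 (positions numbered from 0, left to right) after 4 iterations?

-

------o-o---o-
------o-oo--oo
o-----o---o---
oo----oo--oo--
position 2 holds -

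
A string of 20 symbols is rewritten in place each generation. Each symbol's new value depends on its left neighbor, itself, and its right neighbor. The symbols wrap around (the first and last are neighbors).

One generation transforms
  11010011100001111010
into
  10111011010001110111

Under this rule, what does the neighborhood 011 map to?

At position 0 the neighborhood is 011; the next row has 1 there.

1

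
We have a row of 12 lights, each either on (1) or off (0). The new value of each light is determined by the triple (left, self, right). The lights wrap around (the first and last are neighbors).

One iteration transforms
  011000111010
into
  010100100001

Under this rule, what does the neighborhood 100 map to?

At position 3 the neighborhood is 100; the next row has 1 there.

1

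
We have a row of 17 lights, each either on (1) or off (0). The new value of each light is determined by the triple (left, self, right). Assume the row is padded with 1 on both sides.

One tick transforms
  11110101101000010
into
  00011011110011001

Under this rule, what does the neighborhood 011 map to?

1

At position 7 the neighborhood is 011; the next row has 1 there.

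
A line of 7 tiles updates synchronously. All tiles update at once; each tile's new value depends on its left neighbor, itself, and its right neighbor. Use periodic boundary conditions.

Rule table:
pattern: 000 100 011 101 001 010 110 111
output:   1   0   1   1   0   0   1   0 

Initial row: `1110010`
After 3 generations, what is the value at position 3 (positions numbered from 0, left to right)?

generation 1: 1010001
generation 2: 1100101
generation 3: 0100011
position 3 holds 0

0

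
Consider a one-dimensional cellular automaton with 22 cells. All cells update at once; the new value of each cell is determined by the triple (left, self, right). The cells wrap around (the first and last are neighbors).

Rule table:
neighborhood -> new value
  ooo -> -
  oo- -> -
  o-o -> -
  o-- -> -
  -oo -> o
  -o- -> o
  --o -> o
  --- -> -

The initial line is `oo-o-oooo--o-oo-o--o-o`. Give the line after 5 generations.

oo-oo--o--oo--oo-o--o-

---o-o----oo-o--o-oo-o
--oo-o---oo--o-oo-o--o
-oo--o--oo--oo-o--o-oo
-o--oo-oo--oo--o-oo-o-
oo-oo--o--oo--oo-o--o-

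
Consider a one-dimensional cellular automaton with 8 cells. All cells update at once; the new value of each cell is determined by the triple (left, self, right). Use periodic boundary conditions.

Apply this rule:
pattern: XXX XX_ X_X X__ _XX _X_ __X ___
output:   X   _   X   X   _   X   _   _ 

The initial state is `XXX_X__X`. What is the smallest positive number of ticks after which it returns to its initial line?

tick 1: XX_XXX__
tick 2: __X_X_X_
tick 3: __XXXXXX
tick 4: X__XXXX_
tick 5: XX__XX_X
tick 6: X_X___X_
tick 7: XXXX__XX
tick 8: XXX_X__X

8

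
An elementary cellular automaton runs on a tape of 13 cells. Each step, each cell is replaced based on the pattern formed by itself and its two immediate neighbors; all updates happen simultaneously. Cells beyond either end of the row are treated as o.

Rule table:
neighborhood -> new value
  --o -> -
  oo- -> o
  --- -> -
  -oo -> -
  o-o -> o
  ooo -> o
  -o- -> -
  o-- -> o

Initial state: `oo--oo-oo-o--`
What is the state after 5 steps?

ooooooo--oo-o

ooo--oo-oo-o-
oooo--oo-oo-o
ooooo--oo-oo-
oooooo--oo-oo
ooooooo--oo-o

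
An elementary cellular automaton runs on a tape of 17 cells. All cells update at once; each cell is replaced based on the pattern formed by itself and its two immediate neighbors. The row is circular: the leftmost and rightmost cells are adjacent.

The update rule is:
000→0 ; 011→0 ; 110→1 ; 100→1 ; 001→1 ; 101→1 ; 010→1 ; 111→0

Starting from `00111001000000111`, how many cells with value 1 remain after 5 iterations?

10

11001111100001001
01110000110011110
10011001011100011
11101111100110100
00110000111011111
count of 1: 10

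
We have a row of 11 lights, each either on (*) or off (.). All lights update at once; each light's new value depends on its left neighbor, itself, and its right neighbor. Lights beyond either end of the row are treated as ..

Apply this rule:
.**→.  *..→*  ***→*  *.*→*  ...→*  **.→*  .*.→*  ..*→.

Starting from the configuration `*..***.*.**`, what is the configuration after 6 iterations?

.**..**..**

**..*****.*
.**..******
..**..*****
*..**..****
**..**..***
.**..**..**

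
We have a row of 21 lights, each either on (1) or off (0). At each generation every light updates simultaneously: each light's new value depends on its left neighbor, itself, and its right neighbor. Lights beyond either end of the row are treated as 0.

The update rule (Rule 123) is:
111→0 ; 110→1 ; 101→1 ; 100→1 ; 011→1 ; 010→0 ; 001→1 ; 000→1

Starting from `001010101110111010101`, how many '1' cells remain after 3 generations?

11

110101011011101101010
111010111110111110101
101101100011100011010
count of 1: 11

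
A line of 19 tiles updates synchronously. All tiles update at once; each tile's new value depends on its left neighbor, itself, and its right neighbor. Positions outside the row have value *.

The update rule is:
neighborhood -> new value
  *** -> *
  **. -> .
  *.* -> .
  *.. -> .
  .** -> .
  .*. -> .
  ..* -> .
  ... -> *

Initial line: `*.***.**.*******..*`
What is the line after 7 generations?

...*......*****....
.*...****..***..**.
...*..**....*......
.*.......**...****.
...*****....*..**..
.*..***..**........
.....*......******.

.....*......******.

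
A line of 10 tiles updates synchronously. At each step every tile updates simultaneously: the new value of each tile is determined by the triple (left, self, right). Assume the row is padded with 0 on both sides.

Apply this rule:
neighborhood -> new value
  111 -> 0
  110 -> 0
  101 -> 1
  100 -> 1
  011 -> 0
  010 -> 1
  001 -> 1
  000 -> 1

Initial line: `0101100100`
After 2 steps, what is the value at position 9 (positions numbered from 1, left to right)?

0

1110011111
0001100000
position 9 holds 0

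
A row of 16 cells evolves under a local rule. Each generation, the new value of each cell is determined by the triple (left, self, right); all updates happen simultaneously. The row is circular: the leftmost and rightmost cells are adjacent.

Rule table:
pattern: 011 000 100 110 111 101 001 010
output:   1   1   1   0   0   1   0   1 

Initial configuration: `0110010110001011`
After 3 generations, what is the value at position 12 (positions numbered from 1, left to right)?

1101011101101110
1011110011011001
0110001010110101
position 12 holds 1

1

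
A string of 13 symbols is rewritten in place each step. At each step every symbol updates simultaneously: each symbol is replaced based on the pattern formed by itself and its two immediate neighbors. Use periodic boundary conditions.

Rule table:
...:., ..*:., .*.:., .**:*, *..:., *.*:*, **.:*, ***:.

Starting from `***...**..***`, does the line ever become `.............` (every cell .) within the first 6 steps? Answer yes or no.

no

step 1: ..*...**..*..
step 2: ......**.....
step 3: ......**.....  (fixed point — unchanged through step 6)
step 6 is ......**....., still not uniform .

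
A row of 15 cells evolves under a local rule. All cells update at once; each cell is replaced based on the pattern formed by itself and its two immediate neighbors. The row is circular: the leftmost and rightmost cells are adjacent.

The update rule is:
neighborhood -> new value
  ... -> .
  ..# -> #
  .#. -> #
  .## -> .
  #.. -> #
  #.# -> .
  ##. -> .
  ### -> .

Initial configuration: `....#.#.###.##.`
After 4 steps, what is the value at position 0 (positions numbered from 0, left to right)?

.

...##.#.......#
#.#...##.....##
..##.#..#...#..
.#...#####.###.
position 0 holds .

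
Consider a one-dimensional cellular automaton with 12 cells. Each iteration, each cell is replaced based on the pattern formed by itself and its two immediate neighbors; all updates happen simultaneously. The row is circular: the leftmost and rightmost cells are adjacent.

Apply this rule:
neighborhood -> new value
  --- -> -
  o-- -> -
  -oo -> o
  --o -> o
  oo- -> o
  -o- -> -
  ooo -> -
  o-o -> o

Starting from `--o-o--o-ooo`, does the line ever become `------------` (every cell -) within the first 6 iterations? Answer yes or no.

iteration 1: -o-o--o-oo-o
iteration 2: o-o--o-oooo-
iteration 3: -o--o-oo--oo
iteration 4: o--o-ooo-ooo
iteration 5: o-o-oo-ooo--
iteration 6: -o-ooooo-o-o
iteration 6 is -o-ooooo-o-o, still not uniform -

no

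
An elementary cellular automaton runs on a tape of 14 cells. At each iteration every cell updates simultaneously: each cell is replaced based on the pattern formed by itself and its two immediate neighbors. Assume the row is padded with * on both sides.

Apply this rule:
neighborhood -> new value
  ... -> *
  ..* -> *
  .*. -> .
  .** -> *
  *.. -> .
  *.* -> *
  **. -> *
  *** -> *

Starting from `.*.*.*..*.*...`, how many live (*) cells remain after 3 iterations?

9

*.*.*..*.*..**
**.*..*.*..***
***..*.*..****
count of *: 9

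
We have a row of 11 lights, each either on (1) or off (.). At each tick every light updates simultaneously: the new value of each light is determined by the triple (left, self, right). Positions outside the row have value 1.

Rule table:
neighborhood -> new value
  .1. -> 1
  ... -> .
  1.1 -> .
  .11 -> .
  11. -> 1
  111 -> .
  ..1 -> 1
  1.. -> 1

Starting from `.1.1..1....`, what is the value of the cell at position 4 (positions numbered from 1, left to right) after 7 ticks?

.1.11111..1
.1.....111.
.11...1..1.
..11.11111.
11.1.....1.
.1.11...11.
.1..11.1.1.
position 4 holds .

.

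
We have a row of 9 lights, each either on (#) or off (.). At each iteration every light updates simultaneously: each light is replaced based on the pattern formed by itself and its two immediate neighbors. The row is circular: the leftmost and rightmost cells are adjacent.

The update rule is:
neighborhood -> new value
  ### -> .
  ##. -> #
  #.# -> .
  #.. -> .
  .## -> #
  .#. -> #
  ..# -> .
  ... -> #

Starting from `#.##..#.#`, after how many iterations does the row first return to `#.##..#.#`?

#.##..#.#

1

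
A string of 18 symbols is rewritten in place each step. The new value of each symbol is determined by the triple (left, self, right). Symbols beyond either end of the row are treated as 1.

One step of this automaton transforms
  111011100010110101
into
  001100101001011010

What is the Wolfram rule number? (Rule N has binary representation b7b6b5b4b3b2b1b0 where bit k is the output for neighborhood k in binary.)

position 0: 111 → 0  (bit 7 = 0)
position 2: 110 → 1  (bit 6 = 1)
position 3: 101 → 1  (bit 5 = 1)
position 7: 100 → 0  (bit 4 = 0)
position 4: 011 → 0  (bit 3 = 0)
position 10: 010 → 0  (bit 2 = 0)
position 9: 001 → 0  (bit 1 = 0)
position 8: 000 → 1  (bit 0 = 1)
bits b7..b0 = 01100001 = 97

97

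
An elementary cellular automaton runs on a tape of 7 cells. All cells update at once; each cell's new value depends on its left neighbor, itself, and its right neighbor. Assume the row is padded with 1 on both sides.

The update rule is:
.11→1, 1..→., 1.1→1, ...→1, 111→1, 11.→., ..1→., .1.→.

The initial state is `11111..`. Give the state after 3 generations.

1111...
111..1.
11....1

11....1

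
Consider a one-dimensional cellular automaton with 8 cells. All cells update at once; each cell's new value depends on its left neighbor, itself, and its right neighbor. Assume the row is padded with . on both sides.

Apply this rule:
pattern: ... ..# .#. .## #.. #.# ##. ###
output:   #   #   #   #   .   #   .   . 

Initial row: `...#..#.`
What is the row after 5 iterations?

####.##.
#...##..
#.###..#
###...##
#...###.

#...###.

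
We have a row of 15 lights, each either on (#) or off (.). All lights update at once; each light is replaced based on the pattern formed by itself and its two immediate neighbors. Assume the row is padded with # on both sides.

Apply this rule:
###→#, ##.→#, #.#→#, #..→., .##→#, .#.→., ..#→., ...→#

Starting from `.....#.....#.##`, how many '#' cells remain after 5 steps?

13

step 1: .###...###..###
step 2: ####.#.###..###
step 3: #####.####..###
step 4: ##########..###
step 5: ##########..###
count of #: 13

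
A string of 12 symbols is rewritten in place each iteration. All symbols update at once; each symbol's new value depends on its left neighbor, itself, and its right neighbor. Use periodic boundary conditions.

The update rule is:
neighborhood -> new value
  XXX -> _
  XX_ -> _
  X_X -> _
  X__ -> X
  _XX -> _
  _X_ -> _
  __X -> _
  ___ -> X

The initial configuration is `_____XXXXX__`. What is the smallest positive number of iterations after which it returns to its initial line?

iteration 1: XXXX______XX
iteration 2: ____XXXXX___
iteration 3: XXX______XXX
iteration 4: ___XXXXX____
iteration 5: XX______XXXX
iteration 6: __XXXXX_____
iteration 7: X______XXXXX
iteration 8: _XXXXX______
iteration 9: ______XXXXXX
iteration 10: XXXXX_______
iteration 11: _____XXXXXX_
iteration 12: XXXX_______X
iteration 13: ____XXXXXX__
iteration 14: XXX_______XX
iteration 15: ___XXXXXX___
iteration 16: XX_______XXX
iteration 17: __XXXXXX____
iteration 18: X_______XXXX
iteration 19: _XXXXXX_____
iteration 20: _______XXXXX
iteration 21: XXXXXX______
iteration 22: ______XXXXX_
iteration 23: XXXXX______X
iteration 24: _____XXXXX__

24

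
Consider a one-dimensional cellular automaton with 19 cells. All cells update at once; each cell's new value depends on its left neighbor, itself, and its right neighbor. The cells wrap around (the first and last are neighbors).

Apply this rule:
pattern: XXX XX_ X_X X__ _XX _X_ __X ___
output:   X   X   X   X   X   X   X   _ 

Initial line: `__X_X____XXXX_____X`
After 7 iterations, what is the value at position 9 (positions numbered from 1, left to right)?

X

XXXXXX__XXXXXX___XX
XXXXXXXXXXXXXXX_XXX
XXXXXXXXXXXXXXXXXXX
XXXXXXXXXXXXXXXXXXX  (fixed point — unchanged through iteration 7)
position 9 holds X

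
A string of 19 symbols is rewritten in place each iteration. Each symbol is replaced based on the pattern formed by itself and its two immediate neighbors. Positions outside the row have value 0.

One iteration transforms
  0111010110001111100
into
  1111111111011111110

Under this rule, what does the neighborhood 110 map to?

1

At position 3 the neighborhood is 110; the next row has 1 there.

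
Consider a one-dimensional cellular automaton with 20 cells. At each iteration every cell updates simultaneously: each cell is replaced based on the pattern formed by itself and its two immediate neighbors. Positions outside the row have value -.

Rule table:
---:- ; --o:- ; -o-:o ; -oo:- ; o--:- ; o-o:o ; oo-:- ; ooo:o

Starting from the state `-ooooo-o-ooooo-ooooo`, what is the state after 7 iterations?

iteration 1: --ooo-ooo-ooo-o-ooo-
iteration 2: ---o-o-o-o-o-ooo-o--
iteration 3: ---oooooooooo-o-oo--
iteration 4: ----oooooooo-ooo----
iteration 5: -----oooooo-o-o-----
iteration 6: ------oooo-oooo-----
iteration 7: -------oo-o-oo------

-------oo-o-oo------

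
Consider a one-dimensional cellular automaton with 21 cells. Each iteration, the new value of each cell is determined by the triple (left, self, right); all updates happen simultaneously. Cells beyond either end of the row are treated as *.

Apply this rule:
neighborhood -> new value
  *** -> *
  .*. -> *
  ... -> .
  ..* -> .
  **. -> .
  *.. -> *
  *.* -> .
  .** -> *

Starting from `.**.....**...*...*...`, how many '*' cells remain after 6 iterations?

.*.*....*.*..**..**..
.*.**...*.**.*.*.*.*.
.*.*.*..*.*..*.*.*.*.
.*.*.**.*.**.*.*.*.*.
.*.*.*..*.*..*.*.*.*.  (repeats iteration 3; period 2)
iteration 6: .*.*.**.*.**.*.*.*.*.
count of *: 11

11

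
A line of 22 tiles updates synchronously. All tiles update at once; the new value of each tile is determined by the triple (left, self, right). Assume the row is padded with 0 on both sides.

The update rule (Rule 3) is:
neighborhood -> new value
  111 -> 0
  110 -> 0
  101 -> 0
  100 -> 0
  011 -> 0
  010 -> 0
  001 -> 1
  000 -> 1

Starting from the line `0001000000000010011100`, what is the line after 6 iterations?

0000001000000000010011

1110011111111100100001
0000100000000001001110
1111001111111110010000
0000010000000000100111
1111100111111111001000
0000001000000000010011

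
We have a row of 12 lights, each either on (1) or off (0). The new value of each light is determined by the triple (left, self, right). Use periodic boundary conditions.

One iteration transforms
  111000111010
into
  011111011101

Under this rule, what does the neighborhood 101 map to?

At position 9 the neighborhood is 101; the next row has 1 there.

1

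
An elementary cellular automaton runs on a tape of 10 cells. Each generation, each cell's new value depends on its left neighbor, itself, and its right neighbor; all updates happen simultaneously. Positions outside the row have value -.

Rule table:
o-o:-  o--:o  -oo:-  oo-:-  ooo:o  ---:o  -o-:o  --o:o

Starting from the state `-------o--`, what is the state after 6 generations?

generation 1: oooooooooo
generation 2: -oooooooo-
generation 3: o-oooooo-o
generation 4: o--oooo--o
generation 5: ooo-oo-ooo
generation 6: -o------o-

-o------o-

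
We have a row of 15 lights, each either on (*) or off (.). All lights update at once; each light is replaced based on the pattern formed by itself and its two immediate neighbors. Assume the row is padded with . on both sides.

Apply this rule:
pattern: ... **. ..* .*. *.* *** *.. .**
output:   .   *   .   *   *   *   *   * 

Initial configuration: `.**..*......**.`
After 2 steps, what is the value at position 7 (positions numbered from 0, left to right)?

.***.**.....***
.*******....***
position 7 holds *

*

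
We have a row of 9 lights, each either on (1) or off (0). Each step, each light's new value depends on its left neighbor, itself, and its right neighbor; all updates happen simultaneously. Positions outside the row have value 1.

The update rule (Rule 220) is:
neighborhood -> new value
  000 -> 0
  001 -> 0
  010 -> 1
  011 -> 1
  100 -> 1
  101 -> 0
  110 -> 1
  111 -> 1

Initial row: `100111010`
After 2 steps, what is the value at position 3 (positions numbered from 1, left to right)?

0

110111010
110111010
position 3 holds 0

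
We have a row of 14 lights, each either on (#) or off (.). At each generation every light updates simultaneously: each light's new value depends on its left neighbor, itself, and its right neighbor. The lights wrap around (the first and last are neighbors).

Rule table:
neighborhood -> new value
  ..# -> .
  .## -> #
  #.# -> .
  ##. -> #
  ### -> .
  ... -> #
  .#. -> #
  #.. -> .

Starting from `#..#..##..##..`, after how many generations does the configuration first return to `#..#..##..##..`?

#..#..##..##..

1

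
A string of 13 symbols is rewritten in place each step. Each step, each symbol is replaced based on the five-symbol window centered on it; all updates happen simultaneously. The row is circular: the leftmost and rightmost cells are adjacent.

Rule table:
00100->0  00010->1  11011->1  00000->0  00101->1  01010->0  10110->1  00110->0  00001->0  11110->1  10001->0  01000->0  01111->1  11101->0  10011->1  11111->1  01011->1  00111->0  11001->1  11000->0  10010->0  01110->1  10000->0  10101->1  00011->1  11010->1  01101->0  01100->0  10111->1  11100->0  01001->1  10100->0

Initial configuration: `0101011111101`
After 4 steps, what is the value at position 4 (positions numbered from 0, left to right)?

step 1: 0101111111011
step 2: 1111111110110
step 3: 1111111101101
step 4: 1111111011011
position 4 holds 1

1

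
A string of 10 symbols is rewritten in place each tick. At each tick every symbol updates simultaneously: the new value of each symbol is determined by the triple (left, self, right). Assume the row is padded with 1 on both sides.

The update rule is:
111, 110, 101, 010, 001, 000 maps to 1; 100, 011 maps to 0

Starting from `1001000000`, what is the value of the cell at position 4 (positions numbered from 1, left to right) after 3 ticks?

1011011111
1101101111
1110110111
position 4 holds 0

0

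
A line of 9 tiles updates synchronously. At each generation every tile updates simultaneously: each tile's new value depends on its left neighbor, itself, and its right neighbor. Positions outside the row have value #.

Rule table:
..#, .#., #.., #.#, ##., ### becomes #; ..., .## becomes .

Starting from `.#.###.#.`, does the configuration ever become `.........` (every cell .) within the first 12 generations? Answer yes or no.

no

###.#####
####.####
#####.###
######.##
#######.#
########.
#########
#########  (fixed point — unchanged through generation 12)
generation 12 is #########, still not uniform .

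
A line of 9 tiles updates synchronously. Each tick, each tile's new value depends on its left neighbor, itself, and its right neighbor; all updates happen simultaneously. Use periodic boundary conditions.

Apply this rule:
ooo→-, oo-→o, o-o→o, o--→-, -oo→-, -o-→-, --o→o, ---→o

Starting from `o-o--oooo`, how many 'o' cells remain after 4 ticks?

oo--o----
-o-o--ooo
o-o--o--o
oo--o--o-
count of o: 4

4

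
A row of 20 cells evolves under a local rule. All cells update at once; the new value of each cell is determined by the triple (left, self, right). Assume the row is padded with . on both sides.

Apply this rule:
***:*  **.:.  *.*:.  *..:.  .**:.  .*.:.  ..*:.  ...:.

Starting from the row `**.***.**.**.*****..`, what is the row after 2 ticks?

...............*....

....*.........***...
...............*....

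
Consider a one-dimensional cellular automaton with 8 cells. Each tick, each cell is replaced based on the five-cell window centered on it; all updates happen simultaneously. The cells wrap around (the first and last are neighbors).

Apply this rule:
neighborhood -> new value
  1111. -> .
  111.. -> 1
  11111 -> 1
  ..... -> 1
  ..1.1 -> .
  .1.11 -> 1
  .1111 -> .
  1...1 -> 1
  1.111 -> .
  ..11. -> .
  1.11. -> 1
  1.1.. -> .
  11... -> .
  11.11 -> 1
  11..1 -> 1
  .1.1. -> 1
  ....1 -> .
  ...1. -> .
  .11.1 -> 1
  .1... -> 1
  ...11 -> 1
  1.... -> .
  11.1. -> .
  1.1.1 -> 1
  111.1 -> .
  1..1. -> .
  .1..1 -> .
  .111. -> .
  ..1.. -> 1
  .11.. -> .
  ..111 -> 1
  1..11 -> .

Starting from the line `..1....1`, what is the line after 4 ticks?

tick 1: ..11...1
tick 2: .....1.1
tick 3: 1.1...1.
tick 4: 11.11..1

11.11..1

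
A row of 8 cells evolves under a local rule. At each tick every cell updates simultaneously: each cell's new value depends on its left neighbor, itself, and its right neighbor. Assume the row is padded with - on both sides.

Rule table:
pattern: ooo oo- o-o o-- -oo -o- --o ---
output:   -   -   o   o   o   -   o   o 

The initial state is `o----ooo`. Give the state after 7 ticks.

-oo-ooo-

-ooooo--
oo----oo
o-ooooo-
-oo----o
oo-oooo-
o-oo---o
-oo-ooo-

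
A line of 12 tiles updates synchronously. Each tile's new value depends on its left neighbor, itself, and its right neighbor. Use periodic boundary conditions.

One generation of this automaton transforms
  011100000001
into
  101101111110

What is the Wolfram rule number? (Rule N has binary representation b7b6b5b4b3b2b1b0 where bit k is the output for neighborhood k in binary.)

227

position 2: 111 → 1  (bit 7 = 1)
position 3: 110 → 1  (bit 6 = 1)
position 0: 101 → 1  (bit 5 = 1)
position 4: 100 → 0  (bit 4 = 0)
position 1: 011 → 0  (bit 3 = 0)
position 11: 010 → 0  (bit 2 = 0)
position 10: 001 → 1  (bit 1 = 1)
position 5: 000 → 1  (bit 0 = 1)
bits b7..b0 = 11100011 = 227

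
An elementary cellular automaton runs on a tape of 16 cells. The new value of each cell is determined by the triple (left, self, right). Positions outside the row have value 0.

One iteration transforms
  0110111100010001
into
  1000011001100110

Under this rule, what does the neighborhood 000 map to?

At position 9 the neighborhood is 000; the next row has 1 there.

1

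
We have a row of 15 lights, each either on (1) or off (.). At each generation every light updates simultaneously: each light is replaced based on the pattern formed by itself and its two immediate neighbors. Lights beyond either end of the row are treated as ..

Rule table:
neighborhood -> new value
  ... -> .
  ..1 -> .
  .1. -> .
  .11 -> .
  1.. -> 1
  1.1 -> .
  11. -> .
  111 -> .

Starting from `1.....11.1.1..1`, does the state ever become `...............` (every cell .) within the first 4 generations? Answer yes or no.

.1..........1..
..1..........1.
...1..........1
....1..........
generation 4 is ....1.........., still not uniform .

no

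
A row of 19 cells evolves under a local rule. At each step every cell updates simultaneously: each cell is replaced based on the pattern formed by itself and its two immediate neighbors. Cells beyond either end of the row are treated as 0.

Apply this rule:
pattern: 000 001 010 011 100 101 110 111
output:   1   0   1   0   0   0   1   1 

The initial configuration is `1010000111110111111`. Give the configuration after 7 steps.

1010110011110011111
1010010001110001111
1010010100110100111
1010010100010100011
1010010101010101001
1010010101010101001  (fixed point — unchanged through step 7)

1010010101010101001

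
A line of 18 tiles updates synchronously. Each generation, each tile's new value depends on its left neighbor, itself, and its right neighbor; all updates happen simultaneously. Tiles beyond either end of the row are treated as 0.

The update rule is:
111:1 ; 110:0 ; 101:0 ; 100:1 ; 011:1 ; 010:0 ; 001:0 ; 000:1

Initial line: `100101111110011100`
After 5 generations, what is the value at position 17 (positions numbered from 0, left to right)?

generation 1: 010001111101011011
generation 2: 001101111000010010
generation 3: 101001110111001001
generation 4: 000101100110100100
generation 5: 110001010100010011
position 17 holds 1

1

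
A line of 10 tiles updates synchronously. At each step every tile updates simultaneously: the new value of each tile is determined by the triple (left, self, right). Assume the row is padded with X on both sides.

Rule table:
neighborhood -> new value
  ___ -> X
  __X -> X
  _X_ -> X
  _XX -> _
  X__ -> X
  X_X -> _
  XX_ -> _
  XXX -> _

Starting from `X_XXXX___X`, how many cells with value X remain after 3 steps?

______XXX_
XXXXXX____
______XXXX
count of X: 4

4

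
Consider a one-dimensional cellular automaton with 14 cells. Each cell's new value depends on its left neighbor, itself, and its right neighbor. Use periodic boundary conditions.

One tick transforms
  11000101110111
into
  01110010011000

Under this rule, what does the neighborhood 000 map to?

At position 3 the neighborhood is 000; the next row has 1 there.

1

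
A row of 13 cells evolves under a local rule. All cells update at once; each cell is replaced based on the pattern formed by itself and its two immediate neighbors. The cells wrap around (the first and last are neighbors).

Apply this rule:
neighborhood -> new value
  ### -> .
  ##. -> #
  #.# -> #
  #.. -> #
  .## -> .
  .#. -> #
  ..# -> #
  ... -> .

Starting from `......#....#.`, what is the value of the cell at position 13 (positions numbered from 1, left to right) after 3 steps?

.

.....###..###
#...#..###..#
##.####..###.
position 13 holds .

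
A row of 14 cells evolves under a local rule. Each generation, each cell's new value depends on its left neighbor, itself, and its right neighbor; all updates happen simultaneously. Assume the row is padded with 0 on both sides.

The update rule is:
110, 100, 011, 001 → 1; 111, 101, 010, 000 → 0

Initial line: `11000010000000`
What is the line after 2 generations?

generation 1: 11100101000000
generation 2: 10111000100000

10111000100000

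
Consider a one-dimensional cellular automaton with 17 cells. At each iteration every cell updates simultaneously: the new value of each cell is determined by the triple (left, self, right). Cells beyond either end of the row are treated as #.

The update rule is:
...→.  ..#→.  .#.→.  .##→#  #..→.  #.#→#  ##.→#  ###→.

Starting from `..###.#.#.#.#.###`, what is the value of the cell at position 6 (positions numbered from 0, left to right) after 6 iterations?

iteration 1: ..#.##.#.#.#.##..
iteration 2: ...####.#.#.###..
iteration 3: ...#..##.#.##.#..
iteration 4: ......###.####...
iteration 5: ......#.###..#...
iteration 6: .......##.#......
position 6 holds .

.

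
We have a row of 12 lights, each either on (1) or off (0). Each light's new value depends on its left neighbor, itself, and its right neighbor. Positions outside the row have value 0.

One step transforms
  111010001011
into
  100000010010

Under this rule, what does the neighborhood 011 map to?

At position 0 the neighborhood is 011; the next row has 1 there.

1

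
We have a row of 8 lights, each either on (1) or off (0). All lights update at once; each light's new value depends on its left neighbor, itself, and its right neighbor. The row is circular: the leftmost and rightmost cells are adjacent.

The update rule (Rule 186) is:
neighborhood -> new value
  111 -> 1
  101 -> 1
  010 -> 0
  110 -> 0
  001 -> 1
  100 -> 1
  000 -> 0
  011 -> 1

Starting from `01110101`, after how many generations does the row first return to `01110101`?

8

11101010
11010101
10101011
01010111
10101110
01011101
10111010
01110101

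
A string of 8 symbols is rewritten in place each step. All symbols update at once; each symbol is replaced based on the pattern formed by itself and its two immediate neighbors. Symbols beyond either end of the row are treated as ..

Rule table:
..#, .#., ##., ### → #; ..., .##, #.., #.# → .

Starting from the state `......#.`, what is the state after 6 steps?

.....##.
....#.#.
...##.#.
..#.#.#.
.##.#.#.
#.#.#.#.

#.#.#.#.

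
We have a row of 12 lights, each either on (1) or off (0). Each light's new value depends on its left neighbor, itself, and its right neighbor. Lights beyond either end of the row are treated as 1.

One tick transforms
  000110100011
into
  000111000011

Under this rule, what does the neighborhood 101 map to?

At position 5 the neighborhood is 101; the next row has 1 there.

1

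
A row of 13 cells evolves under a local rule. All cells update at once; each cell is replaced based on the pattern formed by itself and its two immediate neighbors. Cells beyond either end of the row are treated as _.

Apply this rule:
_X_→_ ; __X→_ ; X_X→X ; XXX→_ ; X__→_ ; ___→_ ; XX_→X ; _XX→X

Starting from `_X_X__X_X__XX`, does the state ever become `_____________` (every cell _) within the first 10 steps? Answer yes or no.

step 1: __X____X___XX
step 2: ___________XX
step 3: ___________XX  (fixed point — unchanged through step 10)
step 10 is ___________XX, still not uniform _

no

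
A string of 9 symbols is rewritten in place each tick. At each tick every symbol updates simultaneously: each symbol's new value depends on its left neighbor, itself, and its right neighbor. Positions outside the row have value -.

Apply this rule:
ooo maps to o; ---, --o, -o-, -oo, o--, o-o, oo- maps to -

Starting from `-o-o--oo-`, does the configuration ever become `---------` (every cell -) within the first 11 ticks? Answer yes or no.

yes

tick 1: ---------
all cells are - at tick 1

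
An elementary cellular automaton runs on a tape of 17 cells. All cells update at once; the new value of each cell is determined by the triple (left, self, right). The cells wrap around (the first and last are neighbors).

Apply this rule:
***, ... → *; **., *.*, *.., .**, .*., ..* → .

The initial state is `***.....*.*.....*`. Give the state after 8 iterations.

**..***.....***..
.....*..***..*...
****.....*.....**
***..***...***..*
**....*..*..*....
...**.........**.
**....*******....
...**..*****..**.

...**..*****..**.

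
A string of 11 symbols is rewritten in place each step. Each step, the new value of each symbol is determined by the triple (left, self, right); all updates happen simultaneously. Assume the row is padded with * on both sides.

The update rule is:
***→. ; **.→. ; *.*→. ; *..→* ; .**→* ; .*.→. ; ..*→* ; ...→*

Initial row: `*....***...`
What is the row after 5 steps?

...*****...

.*****..***
.*....***..
..*****..**
***....***.
...*****...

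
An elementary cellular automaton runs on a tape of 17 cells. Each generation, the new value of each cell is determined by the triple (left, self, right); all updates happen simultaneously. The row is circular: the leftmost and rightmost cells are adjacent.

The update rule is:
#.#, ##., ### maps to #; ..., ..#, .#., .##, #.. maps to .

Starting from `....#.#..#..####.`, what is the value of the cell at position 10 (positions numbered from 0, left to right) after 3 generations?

.

.....#.......###.
..............##.
...............#.
position 10 holds .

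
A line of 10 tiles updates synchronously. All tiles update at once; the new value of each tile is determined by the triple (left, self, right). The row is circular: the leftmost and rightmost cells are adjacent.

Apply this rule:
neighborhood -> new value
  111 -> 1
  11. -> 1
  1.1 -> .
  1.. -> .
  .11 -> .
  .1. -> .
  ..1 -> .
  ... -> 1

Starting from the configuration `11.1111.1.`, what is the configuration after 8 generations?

1..11...11

.1..111...
.....11.11
.111..1..1
..11......
1..1.11111
1.....1111
1.111..111
1..11...11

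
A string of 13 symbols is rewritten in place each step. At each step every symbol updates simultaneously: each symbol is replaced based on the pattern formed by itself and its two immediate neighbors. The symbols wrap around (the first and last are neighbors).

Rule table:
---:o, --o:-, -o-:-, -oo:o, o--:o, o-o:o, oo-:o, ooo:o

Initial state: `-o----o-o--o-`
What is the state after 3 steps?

-oooooo--o-o-

step 1: --ooo--o-o--o
step 2: o-oooo--o-o--
step 3: -oooooo--o-o-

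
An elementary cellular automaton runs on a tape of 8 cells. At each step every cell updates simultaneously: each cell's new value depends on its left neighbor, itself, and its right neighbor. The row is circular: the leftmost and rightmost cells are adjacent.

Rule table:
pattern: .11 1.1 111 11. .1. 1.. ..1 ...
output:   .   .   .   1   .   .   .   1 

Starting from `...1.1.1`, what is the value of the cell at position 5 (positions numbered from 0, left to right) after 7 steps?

1

.1......
...11111
.1.....1
...111..
11...1.1
.1.1....
.....111
position 5 holds 1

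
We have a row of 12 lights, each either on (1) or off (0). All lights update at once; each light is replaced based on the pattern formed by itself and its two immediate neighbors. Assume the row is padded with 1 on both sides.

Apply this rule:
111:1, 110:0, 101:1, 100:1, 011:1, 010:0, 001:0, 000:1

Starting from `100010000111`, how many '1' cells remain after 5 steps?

step 1: 011001110111
step 2: 110101101111
step 3: 101011011111
step 4: 010110111111
step 5: 101101111111
count of 1: 10

10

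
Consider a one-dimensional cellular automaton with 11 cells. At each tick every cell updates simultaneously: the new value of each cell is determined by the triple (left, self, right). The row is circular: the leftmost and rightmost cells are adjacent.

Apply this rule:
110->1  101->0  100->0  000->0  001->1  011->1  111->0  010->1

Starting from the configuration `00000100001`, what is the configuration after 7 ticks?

00001100011
00011100111
00110101101
01110101101
01010101101
01010101101  (fixed point — unchanged through tick 7)

01010101101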